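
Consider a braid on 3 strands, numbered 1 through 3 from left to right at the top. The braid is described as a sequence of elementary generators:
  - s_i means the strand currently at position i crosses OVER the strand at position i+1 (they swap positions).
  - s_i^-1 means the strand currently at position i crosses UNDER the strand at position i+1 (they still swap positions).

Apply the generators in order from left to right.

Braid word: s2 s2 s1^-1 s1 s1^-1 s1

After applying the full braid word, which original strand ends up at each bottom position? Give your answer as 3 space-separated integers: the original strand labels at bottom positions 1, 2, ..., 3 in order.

Gen 1 (s2): strand 2 crosses over strand 3. Perm now: [1 3 2]
Gen 2 (s2): strand 3 crosses over strand 2. Perm now: [1 2 3]
Gen 3 (s1^-1): strand 1 crosses under strand 2. Perm now: [2 1 3]
Gen 4 (s1): strand 2 crosses over strand 1. Perm now: [1 2 3]
Gen 5 (s1^-1): strand 1 crosses under strand 2. Perm now: [2 1 3]
Gen 6 (s1): strand 2 crosses over strand 1. Perm now: [1 2 3]

Answer: 1 2 3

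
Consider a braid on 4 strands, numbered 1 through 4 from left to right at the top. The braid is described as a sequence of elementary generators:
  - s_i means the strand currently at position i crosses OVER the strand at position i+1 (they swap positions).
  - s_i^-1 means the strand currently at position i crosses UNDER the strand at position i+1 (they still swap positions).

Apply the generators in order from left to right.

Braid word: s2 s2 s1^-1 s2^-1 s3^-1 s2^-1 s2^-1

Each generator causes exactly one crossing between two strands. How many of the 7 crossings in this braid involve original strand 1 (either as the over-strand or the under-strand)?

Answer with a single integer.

Answer: 3

Derivation:
Gen 1: crossing 2x3. Involves strand 1? no. Count so far: 0
Gen 2: crossing 3x2. Involves strand 1? no. Count so far: 0
Gen 3: crossing 1x2. Involves strand 1? yes. Count so far: 1
Gen 4: crossing 1x3. Involves strand 1? yes. Count so far: 2
Gen 5: crossing 1x4. Involves strand 1? yes. Count so far: 3
Gen 6: crossing 3x4. Involves strand 1? no. Count so far: 3
Gen 7: crossing 4x3. Involves strand 1? no. Count so far: 3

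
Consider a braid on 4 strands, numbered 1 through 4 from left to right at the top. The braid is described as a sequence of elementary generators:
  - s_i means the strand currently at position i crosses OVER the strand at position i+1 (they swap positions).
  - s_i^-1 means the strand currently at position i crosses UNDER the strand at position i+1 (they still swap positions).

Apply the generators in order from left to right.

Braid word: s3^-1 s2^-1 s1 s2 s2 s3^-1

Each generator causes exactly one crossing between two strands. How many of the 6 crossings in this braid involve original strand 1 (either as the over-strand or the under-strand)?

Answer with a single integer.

Answer: 3

Derivation:
Gen 1: crossing 3x4. Involves strand 1? no. Count so far: 0
Gen 2: crossing 2x4. Involves strand 1? no. Count so far: 0
Gen 3: crossing 1x4. Involves strand 1? yes. Count so far: 1
Gen 4: crossing 1x2. Involves strand 1? yes. Count so far: 2
Gen 5: crossing 2x1. Involves strand 1? yes. Count so far: 3
Gen 6: crossing 2x3. Involves strand 1? no. Count so far: 3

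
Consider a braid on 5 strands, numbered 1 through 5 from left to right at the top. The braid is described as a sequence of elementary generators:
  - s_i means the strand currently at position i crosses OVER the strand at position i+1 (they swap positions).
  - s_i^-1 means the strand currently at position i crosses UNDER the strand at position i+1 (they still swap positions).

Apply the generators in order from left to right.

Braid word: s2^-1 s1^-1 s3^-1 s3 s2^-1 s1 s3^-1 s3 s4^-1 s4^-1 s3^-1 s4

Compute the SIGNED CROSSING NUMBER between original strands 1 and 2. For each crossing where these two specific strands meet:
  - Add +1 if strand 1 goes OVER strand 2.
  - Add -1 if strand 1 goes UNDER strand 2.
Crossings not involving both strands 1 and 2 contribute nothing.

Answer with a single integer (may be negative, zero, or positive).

Gen 1: crossing 2x3. Both 1&2? no. Sum: 0
Gen 2: crossing 1x3. Both 1&2? no. Sum: 0
Gen 3: crossing 2x4. Both 1&2? no. Sum: 0
Gen 4: crossing 4x2. Both 1&2? no. Sum: 0
Gen 5: 1 under 2. Both 1&2? yes. Contrib: -1. Sum: -1
Gen 6: crossing 3x2. Both 1&2? no. Sum: -1
Gen 7: crossing 1x4. Both 1&2? no. Sum: -1
Gen 8: crossing 4x1. Both 1&2? no. Sum: -1
Gen 9: crossing 4x5. Both 1&2? no. Sum: -1
Gen 10: crossing 5x4. Both 1&2? no. Sum: -1
Gen 11: crossing 1x4. Both 1&2? no. Sum: -1
Gen 12: crossing 1x5. Both 1&2? no. Sum: -1

Answer: -1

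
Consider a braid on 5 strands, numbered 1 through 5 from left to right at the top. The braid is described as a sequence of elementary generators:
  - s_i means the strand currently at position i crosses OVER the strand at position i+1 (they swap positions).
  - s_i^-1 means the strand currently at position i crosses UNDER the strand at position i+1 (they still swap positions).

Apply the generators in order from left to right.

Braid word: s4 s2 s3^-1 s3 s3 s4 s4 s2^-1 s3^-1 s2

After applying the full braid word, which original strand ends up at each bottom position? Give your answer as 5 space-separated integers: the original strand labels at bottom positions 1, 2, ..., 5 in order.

Gen 1 (s4): strand 4 crosses over strand 5. Perm now: [1 2 3 5 4]
Gen 2 (s2): strand 2 crosses over strand 3. Perm now: [1 3 2 5 4]
Gen 3 (s3^-1): strand 2 crosses under strand 5. Perm now: [1 3 5 2 4]
Gen 4 (s3): strand 5 crosses over strand 2. Perm now: [1 3 2 5 4]
Gen 5 (s3): strand 2 crosses over strand 5. Perm now: [1 3 5 2 4]
Gen 6 (s4): strand 2 crosses over strand 4. Perm now: [1 3 5 4 2]
Gen 7 (s4): strand 4 crosses over strand 2. Perm now: [1 3 5 2 4]
Gen 8 (s2^-1): strand 3 crosses under strand 5. Perm now: [1 5 3 2 4]
Gen 9 (s3^-1): strand 3 crosses under strand 2. Perm now: [1 5 2 3 4]
Gen 10 (s2): strand 5 crosses over strand 2. Perm now: [1 2 5 3 4]

Answer: 1 2 5 3 4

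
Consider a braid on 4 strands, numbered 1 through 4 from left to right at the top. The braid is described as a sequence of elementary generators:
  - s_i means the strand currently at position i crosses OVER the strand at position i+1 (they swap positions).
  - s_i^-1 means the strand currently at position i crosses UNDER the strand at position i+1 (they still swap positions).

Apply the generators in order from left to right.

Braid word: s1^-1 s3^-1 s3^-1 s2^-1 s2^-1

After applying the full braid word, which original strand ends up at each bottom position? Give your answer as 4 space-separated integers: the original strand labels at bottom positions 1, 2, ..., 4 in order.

Answer: 2 1 3 4

Derivation:
Gen 1 (s1^-1): strand 1 crosses under strand 2. Perm now: [2 1 3 4]
Gen 2 (s3^-1): strand 3 crosses under strand 4. Perm now: [2 1 4 3]
Gen 3 (s3^-1): strand 4 crosses under strand 3. Perm now: [2 1 3 4]
Gen 4 (s2^-1): strand 1 crosses under strand 3. Perm now: [2 3 1 4]
Gen 5 (s2^-1): strand 3 crosses under strand 1. Perm now: [2 1 3 4]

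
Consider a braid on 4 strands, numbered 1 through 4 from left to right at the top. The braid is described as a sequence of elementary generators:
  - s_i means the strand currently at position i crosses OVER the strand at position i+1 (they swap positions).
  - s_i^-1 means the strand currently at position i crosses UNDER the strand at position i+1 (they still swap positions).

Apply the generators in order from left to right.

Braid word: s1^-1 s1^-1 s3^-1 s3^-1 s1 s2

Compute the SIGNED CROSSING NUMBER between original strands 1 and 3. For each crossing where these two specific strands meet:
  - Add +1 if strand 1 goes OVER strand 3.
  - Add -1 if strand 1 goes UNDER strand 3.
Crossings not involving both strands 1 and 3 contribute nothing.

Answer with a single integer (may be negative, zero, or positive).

Answer: 1

Derivation:
Gen 1: crossing 1x2. Both 1&3? no. Sum: 0
Gen 2: crossing 2x1. Both 1&3? no. Sum: 0
Gen 3: crossing 3x4. Both 1&3? no. Sum: 0
Gen 4: crossing 4x3. Both 1&3? no. Sum: 0
Gen 5: crossing 1x2. Both 1&3? no. Sum: 0
Gen 6: 1 over 3. Both 1&3? yes. Contrib: +1. Sum: 1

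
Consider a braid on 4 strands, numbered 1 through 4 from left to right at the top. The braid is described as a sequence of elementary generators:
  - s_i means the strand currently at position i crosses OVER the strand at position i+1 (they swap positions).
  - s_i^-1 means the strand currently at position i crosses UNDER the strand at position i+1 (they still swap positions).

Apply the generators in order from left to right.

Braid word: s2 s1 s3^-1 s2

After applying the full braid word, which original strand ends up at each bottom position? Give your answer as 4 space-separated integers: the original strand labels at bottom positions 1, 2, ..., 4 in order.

Answer: 3 4 1 2

Derivation:
Gen 1 (s2): strand 2 crosses over strand 3. Perm now: [1 3 2 4]
Gen 2 (s1): strand 1 crosses over strand 3. Perm now: [3 1 2 4]
Gen 3 (s3^-1): strand 2 crosses under strand 4. Perm now: [3 1 4 2]
Gen 4 (s2): strand 1 crosses over strand 4. Perm now: [3 4 1 2]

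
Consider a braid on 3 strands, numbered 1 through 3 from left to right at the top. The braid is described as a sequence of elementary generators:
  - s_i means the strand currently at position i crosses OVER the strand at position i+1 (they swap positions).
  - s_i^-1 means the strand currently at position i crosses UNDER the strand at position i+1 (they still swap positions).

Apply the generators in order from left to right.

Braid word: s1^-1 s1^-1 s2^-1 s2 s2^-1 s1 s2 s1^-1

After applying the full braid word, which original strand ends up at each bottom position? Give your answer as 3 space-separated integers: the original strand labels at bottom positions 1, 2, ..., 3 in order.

Answer: 2 3 1

Derivation:
Gen 1 (s1^-1): strand 1 crosses under strand 2. Perm now: [2 1 3]
Gen 2 (s1^-1): strand 2 crosses under strand 1. Perm now: [1 2 3]
Gen 3 (s2^-1): strand 2 crosses under strand 3. Perm now: [1 3 2]
Gen 4 (s2): strand 3 crosses over strand 2. Perm now: [1 2 3]
Gen 5 (s2^-1): strand 2 crosses under strand 3. Perm now: [1 3 2]
Gen 6 (s1): strand 1 crosses over strand 3. Perm now: [3 1 2]
Gen 7 (s2): strand 1 crosses over strand 2. Perm now: [3 2 1]
Gen 8 (s1^-1): strand 3 crosses under strand 2. Perm now: [2 3 1]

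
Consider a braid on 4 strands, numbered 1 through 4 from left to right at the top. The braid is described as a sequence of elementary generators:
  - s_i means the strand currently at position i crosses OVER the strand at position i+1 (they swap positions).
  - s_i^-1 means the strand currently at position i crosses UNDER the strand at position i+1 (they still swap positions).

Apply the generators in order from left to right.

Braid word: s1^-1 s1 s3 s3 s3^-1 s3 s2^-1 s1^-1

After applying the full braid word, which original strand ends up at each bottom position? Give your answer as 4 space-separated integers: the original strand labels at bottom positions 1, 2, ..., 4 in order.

Gen 1 (s1^-1): strand 1 crosses under strand 2. Perm now: [2 1 3 4]
Gen 2 (s1): strand 2 crosses over strand 1. Perm now: [1 2 3 4]
Gen 3 (s3): strand 3 crosses over strand 4. Perm now: [1 2 4 3]
Gen 4 (s3): strand 4 crosses over strand 3. Perm now: [1 2 3 4]
Gen 5 (s3^-1): strand 3 crosses under strand 4. Perm now: [1 2 4 3]
Gen 6 (s3): strand 4 crosses over strand 3. Perm now: [1 2 3 4]
Gen 7 (s2^-1): strand 2 crosses under strand 3. Perm now: [1 3 2 4]
Gen 8 (s1^-1): strand 1 crosses under strand 3. Perm now: [3 1 2 4]

Answer: 3 1 2 4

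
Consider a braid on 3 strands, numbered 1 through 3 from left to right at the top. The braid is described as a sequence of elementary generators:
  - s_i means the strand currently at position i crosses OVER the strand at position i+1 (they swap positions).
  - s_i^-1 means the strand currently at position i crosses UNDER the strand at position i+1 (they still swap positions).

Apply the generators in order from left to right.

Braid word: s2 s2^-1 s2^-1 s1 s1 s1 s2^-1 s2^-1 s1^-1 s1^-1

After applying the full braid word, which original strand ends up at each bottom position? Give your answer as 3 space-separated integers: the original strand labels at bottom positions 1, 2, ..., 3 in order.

Answer: 3 1 2

Derivation:
Gen 1 (s2): strand 2 crosses over strand 3. Perm now: [1 3 2]
Gen 2 (s2^-1): strand 3 crosses under strand 2. Perm now: [1 2 3]
Gen 3 (s2^-1): strand 2 crosses under strand 3. Perm now: [1 3 2]
Gen 4 (s1): strand 1 crosses over strand 3. Perm now: [3 1 2]
Gen 5 (s1): strand 3 crosses over strand 1. Perm now: [1 3 2]
Gen 6 (s1): strand 1 crosses over strand 3. Perm now: [3 1 2]
Gen 7 (s2^-1): strand 1 crosses under strand 2. Perm now: [3 2 1]
Gen 8 (s2^-1): strand 2 crosses under strand 1. Perm now: [3 1 2]
Gen 9 (s1^-1): strand 3 crosses under strand 1. Perm now: [1 3 2]
Gen 10 (s1^-1): strand 1 crosses under strand 3. Perm now: [3 1 2]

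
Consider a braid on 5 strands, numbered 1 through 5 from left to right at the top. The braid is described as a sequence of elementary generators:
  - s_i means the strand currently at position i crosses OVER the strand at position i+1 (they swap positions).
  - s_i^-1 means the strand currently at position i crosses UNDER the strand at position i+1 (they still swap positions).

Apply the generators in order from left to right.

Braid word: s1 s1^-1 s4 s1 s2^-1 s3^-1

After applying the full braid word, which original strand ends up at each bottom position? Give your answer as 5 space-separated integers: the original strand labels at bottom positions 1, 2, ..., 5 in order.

Gen 1 (s1): strand 1 crosses over strand 2. Perm now: [2 1 3 4 5]
Gen 2 (s1^-1): strand 2 crosses under strand 1. Perm now: [1 2 3 4 5]
Gen 3 (s4): strand 4 crosses over strand 5. Perm now: [1 2 3 5 4]
Gen 4 (s1): strand 1 crosses over strand 2. Perm now: [2 1 3 5 4]
Gen 5 (s2^-1): strand 1 crosses under strand 3. Perm now: [2 3 1 5 4]
Gen 6 (s3^-1): strand 1 crosses under strand 5. Perm now: [2 3 5 1 4]

Answer: 2 3 5 1 4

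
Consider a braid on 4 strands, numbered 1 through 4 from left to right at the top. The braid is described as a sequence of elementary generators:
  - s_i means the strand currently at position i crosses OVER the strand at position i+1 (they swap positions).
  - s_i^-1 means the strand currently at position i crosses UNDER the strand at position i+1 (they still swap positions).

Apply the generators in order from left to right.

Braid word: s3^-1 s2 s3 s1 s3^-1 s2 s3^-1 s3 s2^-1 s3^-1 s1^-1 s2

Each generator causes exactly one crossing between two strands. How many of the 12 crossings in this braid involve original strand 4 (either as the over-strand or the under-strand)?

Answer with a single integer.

Gen 1: crossing 3x4. Involves strand 4? yes. Count so far: 1
Gen 2: crossing 2x4. Involves strand 4? yes. Count so far: 2
Gen 3: crossing 2x3. Involves strand 4? no. Count so far: 2
Gen 4: crossing 1x4. Involves strand 4? yes. Count so far: 3
Gen 5: crossing 3x2. Involves strand 4? no. Count so far: 3
Gen 6: crossing 1x2. Involves strand 4? no. Count so far: 3
Gen 7: crossing 1x3. Involves strand 4? no. Count so far: 3
Gen 8: crossing 3x1. Involves strand 4? no. Count so far: 3
Gen 9: crossing 2x1. Involves strand 4? no. Count so far: 3
Gen 10: crossing 2x3. Involves strand 4? no. Count so far: 3
Gen 11: crossing 4x1. Involves strand 4? yes. Count so far: 4
Gen 12: crossing 4x3. Involves strand 4? yes. Count so far: 5

Answer: 5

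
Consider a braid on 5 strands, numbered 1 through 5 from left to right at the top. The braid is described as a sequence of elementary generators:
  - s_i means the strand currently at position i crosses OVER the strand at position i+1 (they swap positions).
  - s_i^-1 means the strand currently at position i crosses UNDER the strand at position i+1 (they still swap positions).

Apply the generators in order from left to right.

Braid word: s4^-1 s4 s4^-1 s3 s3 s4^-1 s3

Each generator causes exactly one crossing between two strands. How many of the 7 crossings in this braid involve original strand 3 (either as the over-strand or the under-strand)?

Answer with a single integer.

Answer: 3

Derivation:
Gen 1: crossing 4x5. Involves strand 3? no. Count so far: 0
Gen 2: crossing 5x4. Involves strand 3? no. Count so far: 0
Gen 3: crossing 4x5. Involves strand 3? no. Count so far: 0
Gen 4: crossing 3x5. Involves strand 3? yes. Count so far: 1
Gen 5: crossing 5x3. Involves strand 3? yes. Count so far: 2
Gen 6: crossing 5x4. Involves strand 3? no. Count so far: 2
Gen 7: crossing 3x4. Involves strand 3? yes. Count so far: 3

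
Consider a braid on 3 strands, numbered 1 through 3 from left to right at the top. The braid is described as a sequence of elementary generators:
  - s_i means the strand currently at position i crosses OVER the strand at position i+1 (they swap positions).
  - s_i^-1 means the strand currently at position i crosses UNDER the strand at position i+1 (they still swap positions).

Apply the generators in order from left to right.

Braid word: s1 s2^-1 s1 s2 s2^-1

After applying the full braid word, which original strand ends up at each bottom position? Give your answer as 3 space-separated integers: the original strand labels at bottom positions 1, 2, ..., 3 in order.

Answer: 3 2 1

Derivation:
Gen 1 (s1): strand 1 crosses over strand 2. Perm now: [2 1 3]
Gen 2 (s2^-1): strand 1 crosses under strand 3. Perm now: [2 3 1]
Gen 3 (s1): strand 2 crosses over strand 3. Perm now: [3 2 1]
Gen 4 (s2): strand 2 crosses over strand 1. Perm now: [3 1 2]
Gen 5 (s2^-1): strand 1 crosses under strand 2. Perm now: [3 2 1]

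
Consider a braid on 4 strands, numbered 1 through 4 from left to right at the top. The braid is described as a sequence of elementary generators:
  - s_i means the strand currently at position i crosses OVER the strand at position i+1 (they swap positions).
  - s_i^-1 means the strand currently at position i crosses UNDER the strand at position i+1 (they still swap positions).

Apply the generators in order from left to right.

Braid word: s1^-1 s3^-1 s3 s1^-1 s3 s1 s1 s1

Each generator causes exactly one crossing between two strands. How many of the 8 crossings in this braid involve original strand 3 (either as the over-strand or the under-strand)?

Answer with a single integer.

Answer: 3

Derivation:
Gen 1: crossing 1x2. Involves strand 3? no. Count so far: 0
Gen 2: crossing 3x4. Involves strand 3? yes. Count so far: 1
Gen 3: crossing 4x3. Involves strand 3? yes. Count so far: 2
Gen 4: crossing 2x1. Involves strand 3? no. Count so far: 2
Gen 5: crossing 3x4. Involves strand 3? yes. Count so far: 3
Gen 6: crossing 1x2. Involves strand 3? no. Count so far: 3
Gen 7: crossing 2x1. Involves strand 3? no. Count so far: 3
Gen 8: crossing 1x2. Involves strand 3? no. Count so far: 3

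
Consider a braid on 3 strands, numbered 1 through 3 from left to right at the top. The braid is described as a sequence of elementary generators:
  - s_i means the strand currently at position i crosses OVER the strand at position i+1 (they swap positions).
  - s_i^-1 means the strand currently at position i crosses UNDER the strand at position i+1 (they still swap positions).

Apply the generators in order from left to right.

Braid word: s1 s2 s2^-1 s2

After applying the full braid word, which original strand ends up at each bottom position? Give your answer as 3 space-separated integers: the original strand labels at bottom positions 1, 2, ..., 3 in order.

Gen 1 (s1): strand 1 crosses over strand 2. Perm now: [2 1 3]
Gen 2 (s2): strand 1 crosses over strand 3. Perm now: [2 3 1]
Gen 3 (s2^-1): strand 3 crosses under strand 1. Perm now: [2 1 3]
Gen 4 (s2): strand 1 crosses over strand 3. Perm now: [2 3 1]

Answer: 2 3 1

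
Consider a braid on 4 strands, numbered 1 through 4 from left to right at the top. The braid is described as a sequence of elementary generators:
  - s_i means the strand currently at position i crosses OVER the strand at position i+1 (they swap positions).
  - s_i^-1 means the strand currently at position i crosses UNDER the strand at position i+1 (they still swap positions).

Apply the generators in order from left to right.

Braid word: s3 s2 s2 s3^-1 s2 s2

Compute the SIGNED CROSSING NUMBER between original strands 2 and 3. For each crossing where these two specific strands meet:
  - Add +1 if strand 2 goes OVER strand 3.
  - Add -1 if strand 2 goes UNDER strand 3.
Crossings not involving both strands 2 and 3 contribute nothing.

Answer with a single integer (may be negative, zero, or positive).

Gen 1: crossing 3x4. Both 2&3? no. Sum: 0
Gen 2: crossing 2x4. Both 2&3? no. Sum: 0
Gen 3: crossing 4x2. Both 2&3? no. Sum: 0
Gen 4: crossing 4x3. Both 2&3? no. Sum: 0
Gen 5: 2 over 3. Both 2&3? yes. Contrib: +1. Sum: 1
Gen 6: 3 over 2. Both 2&3? yes. Contrib: -1. Sum: 0

Answer: 0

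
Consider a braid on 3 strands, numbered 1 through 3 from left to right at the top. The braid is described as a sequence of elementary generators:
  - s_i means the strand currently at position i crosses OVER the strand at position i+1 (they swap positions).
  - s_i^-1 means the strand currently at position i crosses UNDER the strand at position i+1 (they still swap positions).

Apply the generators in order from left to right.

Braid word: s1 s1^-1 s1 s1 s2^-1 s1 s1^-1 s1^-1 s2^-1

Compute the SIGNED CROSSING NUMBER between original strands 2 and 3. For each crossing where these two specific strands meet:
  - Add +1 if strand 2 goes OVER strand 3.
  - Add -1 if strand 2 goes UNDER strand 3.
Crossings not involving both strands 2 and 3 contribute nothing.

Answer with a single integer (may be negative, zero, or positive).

Answer: -1

Derivation:
Gen 1: crossing 1x2. Both 2&3? no. Sum: 0
Gen 2: crossing 2x1. Both 2&3? no. Sum: 0
Gen 3: crossing 1x2. Both 2&3? no. Sum: 0
Gen 4: crossing 2x1. Both 2&3? no. Sum: 0
Gen 5: 2 under 3. Both 2&3? yes. Contrib: -1. Sum: -1
Gen 6: crossing 1x3. Both 2&3? no. Sum: -1
Gen 7: crossing 3x1. Both 2&3? no. Sum: -1
Gen 8: crossing 1x3. Both 2&3? no. Sum: -1
Gen 9: crossing 1x2. Both 2&3? no. Sum: -1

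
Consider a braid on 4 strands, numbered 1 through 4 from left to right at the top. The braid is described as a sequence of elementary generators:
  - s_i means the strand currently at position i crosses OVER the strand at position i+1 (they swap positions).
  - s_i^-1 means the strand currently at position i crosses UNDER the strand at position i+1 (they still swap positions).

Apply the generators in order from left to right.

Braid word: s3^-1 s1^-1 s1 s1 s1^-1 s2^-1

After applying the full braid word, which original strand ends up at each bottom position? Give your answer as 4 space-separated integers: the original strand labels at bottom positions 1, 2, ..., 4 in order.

Answer: 1 4 2 3

Derivation:
Gen 1 (s3^-1): strand 3 crosses under strand 4. Perm now: [1 2 4 3]
Gen 2 (s1^-1): strand 1 crosses under strand 2. Perm now: [2 1 4 3]
Gen 3 (s1): strand 2 crosses over strand 1. Perm now: [1 2 4 3]
Gen 4 (s1): strand 1 crosses over strand 2. Perm now: [2 1 4 3]
Gen 5 (s1^-1): strand 2 crosses under strand 1. Perm now: [1 2 4 3]
Gen 6 (s2^-1): strand 2 crosses under strand 4. Perm now: [1 4 2 3]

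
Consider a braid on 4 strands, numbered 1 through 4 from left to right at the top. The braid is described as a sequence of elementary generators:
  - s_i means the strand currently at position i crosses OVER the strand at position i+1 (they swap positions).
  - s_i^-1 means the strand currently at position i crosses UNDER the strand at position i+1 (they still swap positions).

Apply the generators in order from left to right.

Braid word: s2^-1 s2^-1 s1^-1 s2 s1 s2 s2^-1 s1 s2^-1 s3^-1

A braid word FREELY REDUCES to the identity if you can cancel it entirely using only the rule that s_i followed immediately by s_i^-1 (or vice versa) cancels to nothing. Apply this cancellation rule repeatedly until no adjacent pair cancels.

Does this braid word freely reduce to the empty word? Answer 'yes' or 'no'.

Gen 1 (s2^-1): push. Stack: [s2^-1]
Gen 2 (s2^-1): push. Stack: [s2^-1 s2^-1]
Gen 3 (s1^-1): push. Stack: [s2^-1 s2^-1 s1^-1]
Gen 4 (s2): push. Stack: [s2^-1 s2^-1 s1^-1 s2]
Gen 5 (s1): push. Stack: [s2^-1 s2^-1 s1^-1 s2 s1]
Gen 6 (s2): push. Stack: [s2^-1 s2^-1 s1^-1 s2 s1 s2]
Gen 7 (s2^-1): cancels prior s2. Stack: [s2^-1 s2^-1 s1^-1 s2 s1]
Gen 8 (s1): push. Stack: [s2^-1 s2^-1 s1^-1 s2 s1 s1]
Gen 9 (s2^-1): push. Stack: [s2^-1 s2^-1 s1^-1 s2 s1 s1 s2^-1]
Gen 10 (s3^-1): push. Stack: [s2^-1 s2^-1 s1^-1 s2 s1 s1 s2^-1 s3^-1]
Reduced word: s2^-1 s2^-1 s1^-1 s2 s1 s1 s2^-1 s3^-1

Answer: no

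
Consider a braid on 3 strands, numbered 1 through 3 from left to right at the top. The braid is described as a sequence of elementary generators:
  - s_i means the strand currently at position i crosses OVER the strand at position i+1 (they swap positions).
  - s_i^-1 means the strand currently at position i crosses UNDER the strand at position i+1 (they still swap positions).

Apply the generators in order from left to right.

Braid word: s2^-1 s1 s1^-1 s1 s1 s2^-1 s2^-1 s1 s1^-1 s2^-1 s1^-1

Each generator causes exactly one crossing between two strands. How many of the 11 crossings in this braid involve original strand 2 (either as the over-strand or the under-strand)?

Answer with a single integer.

Answer: 5

Derivation:
Gen 1: crossing 2x3. Involves strand 2? yes. Count so far: 1
Gen 2: crossing 1x3. Involves strand 2? no. Count so far: 1
Gen 3: crossing 3x1. Involves strand 2? no. Count so far: 1
Gen 4: crossing 1x3. Involves strand 2? no. Count so far: 1
Gen 5: crossing 3x1. Involves strand 2? no. Count so far: 1
Gen 6: crossing 3x2. Involves strand 2? yes. Count so far: 2
Gen 7: crossing 2x3. Involves strand 2? yes. Count so far: 3
Gen 8: crossing 1x3. Involves strand 2? no. Count so far: 3
Gen 9: crossing 3x1. Involves strand 2? no. Count so far: 3
Gen 10: crossing 3x2. Involves strand 2? yes. Count so far: 4
Gen 11: crossing 1x2. Involves strand 2? yes. Count so far: 5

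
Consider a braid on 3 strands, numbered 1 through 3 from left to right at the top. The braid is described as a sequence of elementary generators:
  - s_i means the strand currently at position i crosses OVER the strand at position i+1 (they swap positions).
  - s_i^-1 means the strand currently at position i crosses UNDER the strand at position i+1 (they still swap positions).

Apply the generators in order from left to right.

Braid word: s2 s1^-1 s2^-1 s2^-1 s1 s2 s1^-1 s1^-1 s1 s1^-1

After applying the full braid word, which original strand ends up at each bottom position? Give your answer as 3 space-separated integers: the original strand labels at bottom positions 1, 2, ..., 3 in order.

Gen 1 (s2): strand 2 crosses over strand 3. Perm now: [1 3 2]
Gen 2 (s1^-1): strand 1 crosses under strand 3. Perm now: [3 1 2]
Gen 3 (s2^-1): strand 1 crosses under strand 2. Perm now: [3 2 1]
Gen 4 (s2^-1): strand 2 crosses under strand 1. Perm now: [3 1 2]
Gen 5 (s1): strand 3 crosses over strand 1. Perm now: [1 3 2]
Gen 6 (s2): strand 3 crosses over strand 2. Perm now: [1 2 3]
Gen 7 (s1^-1): strand 1 crosses under strand 2. Perm now: [2 1 3]
Gen 8 (s1^-1): strand 2 crosses under strand 1. Perm now: [1 2 3]
Gen 9 (s1): strand 1 crosses over strand 2. Perm now: [2 1 3]
Gen 10 (s1^-1): strand 2 crosses under strand 1. Perm now: [1 2 3]

Answer: 1 2 3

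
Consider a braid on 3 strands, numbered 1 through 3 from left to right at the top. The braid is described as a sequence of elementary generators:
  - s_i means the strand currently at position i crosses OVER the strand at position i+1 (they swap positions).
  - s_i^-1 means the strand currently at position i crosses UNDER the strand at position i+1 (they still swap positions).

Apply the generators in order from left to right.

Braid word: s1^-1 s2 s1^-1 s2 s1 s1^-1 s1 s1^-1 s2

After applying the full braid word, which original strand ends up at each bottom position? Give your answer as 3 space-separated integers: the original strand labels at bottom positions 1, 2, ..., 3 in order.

Answer: 3 2 1

Derivation:
Gen 1 (s1^-1): strand 1 crosses under strand 2. Perm now: [2 1 3]
Gen 2 (s2): strand 1 crosses over strand 3. Perm now: [2 3 1]
Gen 3 (s1^-1): strand 2 crosses under strand 3. Perm now: [3 2 1]
Gen 4 (s2): strand 2 crosses over strand 1. Perm now: [3 1 2]
Gen 5 (s1): strand 3 crosses over strand 1. Perm now: [1 3 2]
Gen 6 (s1^-1): strand 1 crosses under strand 3. Perm now: [3 1 2]
Gen 7 (s1): strand 3 crosses over strand 1. Perm now: [1 3 2]
Gen 8 (s1^-1): strand 1 crosses under strand 3. Perm now: [3 1 2]
Gen 9 (s2): strand 1 crosses over strand 2. Perm now: [3 2 1]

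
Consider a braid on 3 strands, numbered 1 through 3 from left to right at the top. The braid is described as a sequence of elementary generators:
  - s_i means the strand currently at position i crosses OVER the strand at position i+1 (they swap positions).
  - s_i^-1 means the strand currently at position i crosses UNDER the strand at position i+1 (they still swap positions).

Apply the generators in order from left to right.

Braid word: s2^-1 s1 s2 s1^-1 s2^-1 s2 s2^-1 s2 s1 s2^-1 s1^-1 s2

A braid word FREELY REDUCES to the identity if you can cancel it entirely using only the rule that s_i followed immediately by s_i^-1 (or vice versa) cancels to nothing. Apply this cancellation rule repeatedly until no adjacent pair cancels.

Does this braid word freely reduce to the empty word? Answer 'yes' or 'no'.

Gen 1 (s2^-1): push. Stack: [s2^-1]
Gen 2 (s1): push. Stack: [s2^-1 s1]
Gen 3 (s2): push. Stack: [s2^-1 s1 s2]
Gen 4 (s1^-1): push. Stack: [s2^-1 s1 s2 s1^-1]
Gen 5 (s2^-1): push. Stack: [s2^-1 s1 s2 s1^-1 s2^-1]
Gen 6 (s2): cancels prior s2^-1. Stack: [s2^-1 s1 s2 s1^-1]
Gen 7 (s2^-1): push. Stack: [s2^-1 s1 s2 s1^-1 s2^-1]
Gen 8 (s2): cancels prior s2^-1. Stack: [s2^-1 s1 s2 s1^-1]
Gen 9 (s1): cancels prior s1^-1. Stack: [s2^-1 s1 s2]
Gen 10 (s2^-1): cancels prior s2. Stack: [s2^-1 s1]
Gen 11 (s1^-1): cancels prior s1. Stack: [s2^-1]
Gen 12 (s2): cancels prior s2^-1. Stack: []
Reduced word: (empty)

Answer: yes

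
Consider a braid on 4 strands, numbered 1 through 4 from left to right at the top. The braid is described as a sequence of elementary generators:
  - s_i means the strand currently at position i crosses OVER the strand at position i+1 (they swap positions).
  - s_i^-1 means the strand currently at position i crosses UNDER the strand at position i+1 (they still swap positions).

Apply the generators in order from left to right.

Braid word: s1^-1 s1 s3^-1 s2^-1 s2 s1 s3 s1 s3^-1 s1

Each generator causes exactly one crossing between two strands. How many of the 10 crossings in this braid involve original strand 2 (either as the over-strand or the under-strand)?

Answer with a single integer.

Gen 1: crossing 1x2. Involves strand 2? yes. Count so far: 1
Gen 2: crossing 2x1. Involves strand 2? yes. Count so far: 2
Gen 3: crossing 3x4. Involves strand 2? no. Count so far: 2
Gen 4: crossing 2x4. Involves strand 2? yes. Count so far: 3
Gen 5: crossing 4x2. Involves strand 2? yes. Count so far: 4
Gen 6: crossing 1x2. Involves strand 2? yes. Count so far: 5
Gen 7: crossing 4x3. Involves strand 2? no. Count so far: 5
Gen 8: crossing 2x1. Involves strand 2? yes. Count so far: 6
Gen 9: crossing 3x4. Involves strand 2? no. Count so far: 6
Gen 10: crossing 1x2. Involves strand 2? yes. Count so far: 7

Answer: 7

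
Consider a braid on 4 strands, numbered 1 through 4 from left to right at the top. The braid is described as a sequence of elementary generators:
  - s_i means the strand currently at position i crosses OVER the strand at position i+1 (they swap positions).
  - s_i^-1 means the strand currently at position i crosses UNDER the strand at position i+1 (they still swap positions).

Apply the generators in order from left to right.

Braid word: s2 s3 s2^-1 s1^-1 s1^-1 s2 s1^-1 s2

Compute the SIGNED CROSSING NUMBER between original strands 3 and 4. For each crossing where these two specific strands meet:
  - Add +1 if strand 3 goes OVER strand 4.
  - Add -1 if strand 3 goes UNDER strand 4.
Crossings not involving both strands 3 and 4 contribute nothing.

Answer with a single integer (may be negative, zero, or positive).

Gen 1: crossing 2x3. Both 3&4? no. Sum: 0
Gen 2: crossing 2x4. Both 3&4? no. Sum: 0
Gen 3: 3 under 4. Both 3&4? yes. Contrib: -1. Sum: -1
Gen 4: crossing 1x4. Both 3&4? no. Sum: -1
Gen 5: crossing 4x1. Both 3&4? no. Sum: -1
Gen 6: 4 over 3. Both 3&4? yes. Contrib: -1. Sum: -2
Gen 7: crossing 1x3. Both 3&4? no. Sum: -2
Gen 8: crossing 1x4. Both 3&4? no. Sum: -2

Answer: -2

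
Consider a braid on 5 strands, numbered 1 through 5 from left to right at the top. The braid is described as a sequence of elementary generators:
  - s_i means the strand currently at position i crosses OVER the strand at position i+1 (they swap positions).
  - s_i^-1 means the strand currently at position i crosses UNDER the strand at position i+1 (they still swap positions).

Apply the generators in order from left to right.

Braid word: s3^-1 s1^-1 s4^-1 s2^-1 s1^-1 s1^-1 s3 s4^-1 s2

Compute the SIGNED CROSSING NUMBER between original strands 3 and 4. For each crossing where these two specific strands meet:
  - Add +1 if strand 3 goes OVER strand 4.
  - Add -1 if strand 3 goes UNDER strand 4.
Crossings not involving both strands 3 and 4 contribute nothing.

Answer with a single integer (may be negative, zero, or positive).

Answer: -1

Derivation:
Gen 1: 3 under 4. Both 3&4? yes. Contrib: -1. Sum: -1
Gen 2: crossing 1x2. Both 3&4? no. Sum: -1
Gen 3: crossing 3x5. Both 3&4? no. Sum: -1
Gen 4: crossing 1x4. Both 3&4? no. Sum: -1
Gen 5: crossing 2x4. Both 3&4? no. Sum: -1
Gen 6: crossing 4x2. Both 3&4? no. Sum: -1
Gen 7: crossing 1x5. Both 3&4? no. Sum: -1
Gen 8: crossing 1x3. Both 3&4? no. Sum: -1
Gen 9: crossing 4x5. Both 3&4? no. Sum: -1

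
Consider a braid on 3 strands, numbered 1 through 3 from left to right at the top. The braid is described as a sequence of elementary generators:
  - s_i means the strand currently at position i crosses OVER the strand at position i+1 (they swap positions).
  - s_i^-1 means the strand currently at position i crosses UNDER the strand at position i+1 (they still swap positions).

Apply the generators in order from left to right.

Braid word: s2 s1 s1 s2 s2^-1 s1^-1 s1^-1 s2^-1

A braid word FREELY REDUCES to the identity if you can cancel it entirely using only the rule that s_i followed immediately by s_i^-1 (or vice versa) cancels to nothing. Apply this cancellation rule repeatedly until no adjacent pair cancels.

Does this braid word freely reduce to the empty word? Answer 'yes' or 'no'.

Answer: yes

Derivation:
Gen 1 (s2): push. Stack: [s2]
Gen 2 (s1): push. Stack: [s2 s1]
Gen 3 (s1): push. Stack: [s2 s1 s1]
Gen 4 (s2): push. Stack: [s2 s1 s1 s2]
Gen 5 (s2^-1): cancels prior s2. Stack: [s2 s1 s1]
Gen 6 (s1^-1): cancels prior s1. Stack: [s2 s1]
Gen 7 (s1^-1): cancels prior s1. Stack: [s2]
Gen 8 (s2^-1): cancels prior s2. Stack: []
Reduced word: (empty)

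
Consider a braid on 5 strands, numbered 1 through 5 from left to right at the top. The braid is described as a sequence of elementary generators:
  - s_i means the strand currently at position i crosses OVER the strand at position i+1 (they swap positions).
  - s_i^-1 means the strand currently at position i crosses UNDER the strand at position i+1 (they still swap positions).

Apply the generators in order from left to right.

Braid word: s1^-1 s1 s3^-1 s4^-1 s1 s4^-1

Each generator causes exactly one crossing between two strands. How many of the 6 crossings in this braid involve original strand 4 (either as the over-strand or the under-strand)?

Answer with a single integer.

Answer: 1

Derivation:
Gen 1: crossing 1x2. Involves strand 4? no. Count so far: 0
Gen 2: crossing 2x1. Involves strand 4? no. Count so far: 0
Gen 3: crossing 3x4. Involves strand 4? yes. Count so far: 1
Gen 4: crossing 3x5. Involves strand 4? no. Count so far: 1
Gen 5: crossing 1x2. Involves strand 4? no. Count so far: 1
Gen 6: crossing 5x3. Involves strand 4? no. Count so far: 1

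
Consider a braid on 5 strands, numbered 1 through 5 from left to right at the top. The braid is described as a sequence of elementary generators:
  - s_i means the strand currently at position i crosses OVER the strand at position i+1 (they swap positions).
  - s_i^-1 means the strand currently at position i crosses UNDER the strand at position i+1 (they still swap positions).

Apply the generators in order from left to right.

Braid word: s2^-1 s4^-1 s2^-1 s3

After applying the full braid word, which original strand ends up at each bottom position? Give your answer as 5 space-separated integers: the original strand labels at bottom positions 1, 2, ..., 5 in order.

Answer: 1 2 5 3 4

Derivation:
Gen 1 (s2^-1): strand 2 crosses under strand 3. Perm now: [1 3 2 4 5]
Gen 2 (s4^-1): strand 4 crosses under strand 5. Perm now: [1 3 2 5 4]
Gen 3 (s2^-1): strand 3 crosses under strand 2. Perm now: [1 2 3 5 4]
Gen 4 (s3): strand 3 crosses over strand 5. Perm now: [1 2 5 3 4]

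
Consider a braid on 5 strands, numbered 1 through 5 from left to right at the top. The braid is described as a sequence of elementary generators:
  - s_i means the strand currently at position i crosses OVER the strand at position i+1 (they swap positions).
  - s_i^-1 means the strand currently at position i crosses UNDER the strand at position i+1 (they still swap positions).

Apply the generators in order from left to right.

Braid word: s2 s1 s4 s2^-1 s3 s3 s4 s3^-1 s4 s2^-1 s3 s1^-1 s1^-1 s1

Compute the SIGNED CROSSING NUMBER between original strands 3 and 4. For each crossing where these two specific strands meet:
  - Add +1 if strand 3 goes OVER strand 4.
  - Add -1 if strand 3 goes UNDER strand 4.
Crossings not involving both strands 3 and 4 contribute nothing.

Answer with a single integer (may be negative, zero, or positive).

Answer: 1

Derivation:
Gen 1: crossing 2x3. Both 3&4? no. Sum: 0
Gen 2: crossing 1x3. Both 3&4? no. Sum: 0
Gen 3: crossing 4x5. Both 3&4? no. Sum: 0
Gen 4: crossing 1x2. Both 3&4? no. Sum: 0
Gen 5: crossing 1x5. Both 3&4? no. Sum: 0
Gen 6: crossing 5x1. Both 3&4? no. Sum: 0
Gen 7: crossing 5x4. Both 3&4? no. Sum: 0
Gen 8: crossing 1x4. Both 3&4? no. Sum: 0
Gen 9: crossing 1x5. Both 3&4? no. Sum: 0
Gen 10: crossing 2x4. Both 3&4? no. Sum: 0
Gen 11: crossing 2x5. Both 3&4? no. Sum: 0
Gen 12: 3 under 4. Both 3&4? yes. Contrib: -1. Sum: -1
Gen 13: 4 under 3. Both 3&4? yes. Contrib: +1. Sum: 0
Gen 14: 3 over 4. Both 3&4? yes. Contrib: +1. Sum: 1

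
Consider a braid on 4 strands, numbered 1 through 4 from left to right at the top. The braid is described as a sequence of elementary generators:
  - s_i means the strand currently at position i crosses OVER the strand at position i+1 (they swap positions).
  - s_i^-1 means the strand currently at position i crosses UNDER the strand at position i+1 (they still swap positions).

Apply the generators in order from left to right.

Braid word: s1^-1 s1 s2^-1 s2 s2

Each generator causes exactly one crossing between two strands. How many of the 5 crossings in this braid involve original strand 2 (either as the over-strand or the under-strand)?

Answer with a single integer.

Answer: 5

Derivation:
Gen 1: crossing 1x2. Involves strand 2? yes. Count so far: 1
Gen 2: crossing 2x1. Involves strand 2? yes. Count so far: 2
Gen 3: crossing 2x3. Involves strand 2? yes. Count so far: 3
Gen 4: crossing 3x2. Involves strand 2? yes. Count so far: 4
Gen 5: crossing 2x3. Involves strand 2? yes. Count so far: 5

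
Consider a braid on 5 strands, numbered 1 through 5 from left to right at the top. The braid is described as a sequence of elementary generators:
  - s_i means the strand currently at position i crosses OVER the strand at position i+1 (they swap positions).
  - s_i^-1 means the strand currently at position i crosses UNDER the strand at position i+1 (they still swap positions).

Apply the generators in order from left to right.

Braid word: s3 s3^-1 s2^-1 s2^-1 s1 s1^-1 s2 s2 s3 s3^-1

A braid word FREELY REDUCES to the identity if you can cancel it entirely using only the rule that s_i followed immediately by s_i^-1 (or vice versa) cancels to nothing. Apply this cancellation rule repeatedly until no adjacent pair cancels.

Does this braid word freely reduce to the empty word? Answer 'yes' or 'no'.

Answer: yes

Derivation:
Gen 1 (s3): push. Stack: [s3]
Gen 2 (s3^-1): cancels prior s3. Stack: []
Gen 3 (s2^-1): push. Stack: [s2^-1]
Gen 4 (s2^-1): push. Stack: [s2^-1 s2^-1]
Gen 5 (s1): push. Stack: [s2^-1 s2^-1 s1]
Gen 6 (s1^-1): cancels prior s1. Stack: [s2^-1 s2^-1]
Gen 7 (s2): cancels prior s2^-1. Stack: [s2^-1]
Gen 8 (s2): cancels prior s2^-1. Stack: []
Gen 9 (s3): push. Stack: [s3]
Gen 10 (s3^-1): cancels prior s3. Stack: []
Reduced word: (empty)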